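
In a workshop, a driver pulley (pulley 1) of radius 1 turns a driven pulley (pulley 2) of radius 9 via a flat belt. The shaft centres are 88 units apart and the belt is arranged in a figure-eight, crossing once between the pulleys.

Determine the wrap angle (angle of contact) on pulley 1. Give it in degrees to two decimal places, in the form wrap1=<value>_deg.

crossed belt: β = asin((r1+r2)/C) = asin(10/88) = 6.5250°
wrap1 = wrap2 = π + 2β = 193.0500°

wrap1=193.05_deg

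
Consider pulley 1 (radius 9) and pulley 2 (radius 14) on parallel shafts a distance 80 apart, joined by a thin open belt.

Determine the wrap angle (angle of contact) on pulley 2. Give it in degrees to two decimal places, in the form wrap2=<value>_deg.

open belt: β = asin((r2−r1)/C) = asin(5/80) = 3.5833°
wrap1 = π − 2β = 172.8334°
wrap2 = π + 2β = 187.1666°

wrap2=187.17_deg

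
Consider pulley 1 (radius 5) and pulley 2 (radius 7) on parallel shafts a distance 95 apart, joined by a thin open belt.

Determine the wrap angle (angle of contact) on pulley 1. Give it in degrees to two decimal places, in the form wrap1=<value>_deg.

wrap1=177.59_deg

open belt: β = asin((r2−r1)/C) = asin(2/95) = 1.2063°
wrap1 = π − 2β = 177.5874°
wrap2 = π + 2β = 182.4126°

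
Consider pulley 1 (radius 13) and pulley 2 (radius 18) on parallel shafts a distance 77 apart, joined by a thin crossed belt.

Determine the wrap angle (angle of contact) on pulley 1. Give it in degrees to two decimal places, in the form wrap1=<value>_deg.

wrap1=227.48_deg

crossed belt: β = asin((r1+r2)/C) = asin(31/77) = 23.7407°
wrap1 = wrap2 = π + 2β = 227.4813°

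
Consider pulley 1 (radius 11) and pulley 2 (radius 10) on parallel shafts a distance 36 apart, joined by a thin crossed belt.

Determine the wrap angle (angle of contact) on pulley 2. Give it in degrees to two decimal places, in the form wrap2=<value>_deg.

crossed belt: β = asin((r1+r2)/C) = asin(21/36) = 35.6853°
wrap1 = wrap2 = π + 2β = 251.3707°

wrap2=251.37_deg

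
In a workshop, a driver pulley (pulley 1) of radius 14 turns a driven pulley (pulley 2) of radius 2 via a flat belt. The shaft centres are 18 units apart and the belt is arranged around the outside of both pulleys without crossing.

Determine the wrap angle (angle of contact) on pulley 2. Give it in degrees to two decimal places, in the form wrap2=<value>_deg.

open belt: β = asin((r2−r1)/C) = asin(-12/18) = -41.8103°
wrap1 = π − 2β = 263.6206°
wrap2 = π + 2β = 96.3794°

wrap2=96.38_deg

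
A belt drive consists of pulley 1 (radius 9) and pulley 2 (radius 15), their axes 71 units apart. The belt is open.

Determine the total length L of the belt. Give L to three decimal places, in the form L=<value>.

open belt: β = asin((r2−r1)/C) = asin(6/71) = 4.8477°
wrap1 = π − 2β = 170.3046°
wrap2 = π + 2β = 189.6954°
tangent length = C·cosβ = 70.7460
L = r1·wrap1 + r2·wrap2 + 2·C·cosβ = 9·2.9724 + 15·3.3108 + 2·70.7460 = 217.9056

L=217.906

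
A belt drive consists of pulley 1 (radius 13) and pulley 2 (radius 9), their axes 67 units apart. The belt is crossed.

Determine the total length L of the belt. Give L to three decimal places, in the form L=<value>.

crossed belt: β = asin((r1+r2)/C) = asin(22/67) = 19.1692°
wrap1 = wrap2 = π + 2β = 218.3383°
tangent length = C·cosβ = 63.2851
L = (r1+r2)·wrap + 2·C·cosβ = 22·3.8107 + 2·63.2851 = 210.4060

L=210.406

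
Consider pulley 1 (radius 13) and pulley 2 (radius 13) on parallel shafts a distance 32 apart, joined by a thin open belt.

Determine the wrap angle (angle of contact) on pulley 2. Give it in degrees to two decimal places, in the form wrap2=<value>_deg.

open belt: β = asin((r2−r1)/C) = asin(0/32) = 0.0000°
wrap1 = π − 2β = 180.0000°
wrap2 = π + 2β = 180.0000°

wrap2=180.00_deg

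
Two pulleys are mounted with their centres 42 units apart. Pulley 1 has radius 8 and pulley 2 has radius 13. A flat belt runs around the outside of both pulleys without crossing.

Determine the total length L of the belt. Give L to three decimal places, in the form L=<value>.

L=150.569

open belt: β = asin((r2−r1)/C) = asin(5/42) = 6.8371°
wrap1 = π − 2β = 166.3257°
wrap2 = π + 2β = 193.6743°
tangent length = C·cosβ = 41.7013
L = r1·wrap1 + r2·wrap2 + 2·C·cosβ = 8·2.9029 + 13·3.3803 + 2·41.7013 = 150.5694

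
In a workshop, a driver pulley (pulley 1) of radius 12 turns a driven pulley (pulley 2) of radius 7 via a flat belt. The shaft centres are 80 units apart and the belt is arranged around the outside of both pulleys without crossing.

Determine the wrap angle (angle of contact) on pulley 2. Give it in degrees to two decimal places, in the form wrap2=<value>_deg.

wrap2=172.83_deg

open belt: β = asin((r2−r1)/C) = asin(-5/80) = -3.5833°
wrap1 = π − 2β = 187.1666°
wrap2 = π + 2β = 172.8334°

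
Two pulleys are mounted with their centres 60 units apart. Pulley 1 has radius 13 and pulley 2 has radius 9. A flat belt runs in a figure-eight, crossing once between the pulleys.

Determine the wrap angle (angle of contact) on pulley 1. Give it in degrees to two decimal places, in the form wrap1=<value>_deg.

crossed belt: β = asin((r1+r2)/C) = asin(22/60) = 21.5102°
wrap1 = wrap2 = π + 2β = 223.0204°

wrap1=223.02_deg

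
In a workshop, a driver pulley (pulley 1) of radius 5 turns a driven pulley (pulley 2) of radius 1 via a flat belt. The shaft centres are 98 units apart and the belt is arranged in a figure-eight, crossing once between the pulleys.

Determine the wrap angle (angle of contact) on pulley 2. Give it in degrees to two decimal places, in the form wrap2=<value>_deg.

wrap2=187.02_deg

crossed belt: β = asin((r1+r2)/C) = asin(6/98) = 3.5101°
wrap1 = wrap2 = π + 2β = 187.0202°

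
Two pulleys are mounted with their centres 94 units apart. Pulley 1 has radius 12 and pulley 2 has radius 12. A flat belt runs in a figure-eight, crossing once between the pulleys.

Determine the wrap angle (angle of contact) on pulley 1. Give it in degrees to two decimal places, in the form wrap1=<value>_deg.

crossed belt: β = asin((r1+r2)/C) = asin(24/94) = 14.7925°
wrap1 = wrap2 = π + 2β = 209.5850°

wrap1=209.58_deg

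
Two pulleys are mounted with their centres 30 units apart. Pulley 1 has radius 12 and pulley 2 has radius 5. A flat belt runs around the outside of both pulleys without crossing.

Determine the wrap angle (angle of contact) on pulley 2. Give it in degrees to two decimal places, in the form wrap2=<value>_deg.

wrap2=153.01_deg

open belt: β = asin((r2−r1)/C) = asin(-7/30) = -13.4934°
wrap1 = π − 2β = 206.9868°
wrap2 = π + 2β = 153.0132°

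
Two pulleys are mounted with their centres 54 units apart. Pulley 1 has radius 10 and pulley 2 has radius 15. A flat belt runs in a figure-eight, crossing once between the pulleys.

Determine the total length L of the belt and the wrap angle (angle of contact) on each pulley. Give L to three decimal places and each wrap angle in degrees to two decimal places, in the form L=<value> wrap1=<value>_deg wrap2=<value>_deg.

L=198.335 wrap1=235.16_deg wrap2=235.16_deg

crossed belt: β = asin((r1+r2)/C) = asin(25/54) = 27.5785°
wrap1 = wrap2 = π + 2β = 235.1569°
tangent length = C·cosβ = 47.8644
L = (r1+r2)·wrap + 2·C·cosβ = 25·4.1043 + 2·47.8644 = 198.3354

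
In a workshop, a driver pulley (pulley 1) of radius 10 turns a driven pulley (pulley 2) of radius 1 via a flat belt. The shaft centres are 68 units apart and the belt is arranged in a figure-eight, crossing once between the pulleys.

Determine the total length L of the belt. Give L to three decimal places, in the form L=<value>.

L=172.341

crossed belt: β = asin((r1+r2)/C) = asin(11/68) = 9.3093°
wrap1 = wrap2 = π + 2β = 198.6187°
tangent length = C·cosβ = 67.1044
L = (r1+r2)·wrap + 2·C·cosβ = 11·3.4665 + 2·67.1044 = 172.3408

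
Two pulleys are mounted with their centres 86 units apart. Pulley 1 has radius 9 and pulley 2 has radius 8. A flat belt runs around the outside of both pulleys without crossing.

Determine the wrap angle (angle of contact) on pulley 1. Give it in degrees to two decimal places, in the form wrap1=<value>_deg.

open belt: β = asin((r2−r1)/C) = asin(-1/86) = -0.6662°
wrap1 = π − 2β = 181.3325°
wrap2 = π + 2β = 178.6675°

wrap1=181.33_deg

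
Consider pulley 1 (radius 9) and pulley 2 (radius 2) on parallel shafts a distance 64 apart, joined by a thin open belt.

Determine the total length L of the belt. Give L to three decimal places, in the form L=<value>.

open belt: β = asin((r2−r1)/C) = asin(-7/64) = -6.2793°
wrap1 = π − 2β = 192.5586°
wrap2 = π + 2β = 167.4414°
tangent length = C·cosβ = 63.6160
L = r1·wrap1 + r2·wrap2 + 2·C·cosβ = 9·3.3608 + 2·2.9224 + 2·63.6160 = 163.3239

L=163.324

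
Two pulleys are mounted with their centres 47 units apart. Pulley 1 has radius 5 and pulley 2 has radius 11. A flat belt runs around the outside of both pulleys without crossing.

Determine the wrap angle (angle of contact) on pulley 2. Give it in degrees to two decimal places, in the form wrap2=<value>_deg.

wrap2=194.67_deg

open belt: β = asin((r2−r1)/C) = asin(6/47) = 7.3344°
wrap1 = π − 2β = 165.3313°
wrap2 = π + 2β = 194.6687°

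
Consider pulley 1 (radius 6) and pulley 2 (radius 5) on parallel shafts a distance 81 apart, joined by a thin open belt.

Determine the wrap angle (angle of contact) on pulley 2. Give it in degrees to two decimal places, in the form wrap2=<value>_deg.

wrap2=178.59_deg

open belt: β = asin((r2−r1)/C) = asin(-1/81) = -0.7074°
wrap1 = π − 2β = 181.4147°
wrap2 = π + 2β = 178.5853°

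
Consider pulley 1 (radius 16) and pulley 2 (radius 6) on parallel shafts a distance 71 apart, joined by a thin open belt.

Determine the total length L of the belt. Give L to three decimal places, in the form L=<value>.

L=212.526

open belt: β = asin((r2−r1)/C) = asin(-10/71) = -8.0967°
wrap1 = π − 2β = 196.1935°
wrap2 = π + 2β = 163.8065°
tangent length = C·cosβ = 70.2922
L = r1·wrap1 + r2·wrap2 + 2·C·cosβ = 16·3.4242 + 6·2.8590 + 2·70.2922 = 212.5258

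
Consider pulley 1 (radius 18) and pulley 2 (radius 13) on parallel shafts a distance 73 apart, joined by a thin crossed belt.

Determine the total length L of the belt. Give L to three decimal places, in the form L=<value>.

crossed belt: β = asin((r1+r2)/C) = asin(31/73) = 25.1290°
wrap1 = wrap2 = π + 2β = 230.2580°
tangent length = C·cosβ = 66.0908
L = (r1+r2)·wrap + 2·C·cosβ = 31·4.0188 + 2·66.0908 = 256.7632

L=256.763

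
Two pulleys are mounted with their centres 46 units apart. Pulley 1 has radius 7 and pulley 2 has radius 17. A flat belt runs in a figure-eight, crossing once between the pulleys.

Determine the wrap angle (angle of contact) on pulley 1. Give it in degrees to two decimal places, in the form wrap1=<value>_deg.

crossed belt: β = asin((r1+r2)/C) = asin(24/46) = 31.4490°
wrap1 = wrap2 = π + 2β = 242.8980°

wrap1=242.90_deg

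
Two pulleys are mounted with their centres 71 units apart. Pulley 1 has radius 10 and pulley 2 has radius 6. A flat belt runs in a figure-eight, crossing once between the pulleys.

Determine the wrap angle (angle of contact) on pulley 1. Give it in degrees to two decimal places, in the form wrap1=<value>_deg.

wrap1=206.05_deg

crossed belt: β = asin((r1+r2)/C) = asin(16/71) = 13.0236°
wrap1 = wrap2 = π + 2β = 206.0472°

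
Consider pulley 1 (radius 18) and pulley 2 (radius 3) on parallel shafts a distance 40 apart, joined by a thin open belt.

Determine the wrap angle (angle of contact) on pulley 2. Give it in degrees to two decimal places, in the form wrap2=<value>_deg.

open belt: β = asin((r2−r1)/C) = asin(-15/40) = -22.0243°
wrap1 = π − 2β = 224.0486°
wrap2 = π + 2β = 135.9514°

wrap2=135.95_deg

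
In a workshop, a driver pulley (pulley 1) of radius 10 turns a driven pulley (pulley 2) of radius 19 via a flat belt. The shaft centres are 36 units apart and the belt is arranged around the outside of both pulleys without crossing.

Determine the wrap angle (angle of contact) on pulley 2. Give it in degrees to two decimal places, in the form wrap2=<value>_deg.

wrap2=208.96_deg

open belt: β = asin((r2−r1)/C) = asin(9/36) = 14.4775°
wrap1 = π − 2β = 151.0450°
wrap2 = π + 2β = 208.9550°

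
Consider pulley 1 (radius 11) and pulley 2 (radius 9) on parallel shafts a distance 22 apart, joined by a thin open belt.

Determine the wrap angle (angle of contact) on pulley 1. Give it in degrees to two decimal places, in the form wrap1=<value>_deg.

open belt: β = asin((r2−r1)/C) = asin(-2/22) = -5.2159°
wrap1 = π − 2β = 190.4318°
wrap2 = π + 2β = 169.5682°

wrap1=190.43_deg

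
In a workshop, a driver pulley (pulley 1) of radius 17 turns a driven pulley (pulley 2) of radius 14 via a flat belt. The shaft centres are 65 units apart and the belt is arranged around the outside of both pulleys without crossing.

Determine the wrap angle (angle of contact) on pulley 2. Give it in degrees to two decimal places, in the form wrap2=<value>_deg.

open belt: β = asin((r2−r1)/C) = asin(-3/65) = -2.6454°
wrap1 = π − 2β = 185.2907°
wrap2 = π + 2β = 174.7093°

wrap2=174.71_deg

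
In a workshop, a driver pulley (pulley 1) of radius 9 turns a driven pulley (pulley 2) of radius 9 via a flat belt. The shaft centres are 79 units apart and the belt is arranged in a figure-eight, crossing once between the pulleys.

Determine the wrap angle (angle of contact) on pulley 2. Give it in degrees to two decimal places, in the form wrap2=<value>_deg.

crossed belt: β = asin((r1+r2)/C) = asin(18/79) = 13.1704°
wrap1 = wrap2 = π + 2β = 206.3408°

wrap2=206.34_deg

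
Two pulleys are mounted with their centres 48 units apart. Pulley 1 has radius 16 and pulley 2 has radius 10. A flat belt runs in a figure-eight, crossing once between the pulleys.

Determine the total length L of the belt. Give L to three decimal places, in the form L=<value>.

crossed belt: β = asin((r1+r2)/C) = asin(26/48) = 32.7972°
wrap1 = wrap2 = π + 2β = 245.5943°
tangent length = C·cosβ = 40.3485
L = (r1+r2)·wrap + 2·C·cosβ = 26·4.2864 + 2·40.3485 = 192.1441

L=192.144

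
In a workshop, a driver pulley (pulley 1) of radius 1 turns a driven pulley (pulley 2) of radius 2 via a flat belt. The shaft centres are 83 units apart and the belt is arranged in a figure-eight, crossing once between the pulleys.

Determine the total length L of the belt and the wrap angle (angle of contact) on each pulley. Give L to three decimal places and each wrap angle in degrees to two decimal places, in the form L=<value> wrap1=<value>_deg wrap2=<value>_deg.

L=175.533 wrap1=184.14_deg wrap2=184.14_deg

crossed belt: β = asin((r1+r2)/C) = asin(3/83) = 2.0714°
wrap1 = wrap2 = π + 2β = 184.1428°
tangent length = C·cosβ = 82.9458
L = (r1+r2)·wrap + 2·C·cosβ = 3·3.2139 + 2·82.9458 = 175.5332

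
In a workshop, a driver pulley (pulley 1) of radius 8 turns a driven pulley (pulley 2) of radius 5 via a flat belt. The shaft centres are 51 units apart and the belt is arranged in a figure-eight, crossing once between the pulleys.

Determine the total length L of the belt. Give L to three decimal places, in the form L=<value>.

L=146.173

crossed belt: β = asin((r1+r2)/C) = asin(13/51) = 14.7678°
wrap1 = wrap2 = π + 2β = 209.5356°
tangent length = C·cosβ = 49.3153
L = (r1+r2)·wrap + 2·C·cosβ = 13·3.6571 + 2·49.3153 = 146.1727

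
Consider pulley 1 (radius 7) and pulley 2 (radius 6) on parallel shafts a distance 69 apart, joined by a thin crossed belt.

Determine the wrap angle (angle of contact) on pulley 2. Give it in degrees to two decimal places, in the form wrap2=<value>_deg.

wrap2=201.72_deg

crossed belt: β = asin((r1+r2)/C) = asin(13/69) = 10.8598°
wrap1 = wrap2 = π + 2β = 201.7195°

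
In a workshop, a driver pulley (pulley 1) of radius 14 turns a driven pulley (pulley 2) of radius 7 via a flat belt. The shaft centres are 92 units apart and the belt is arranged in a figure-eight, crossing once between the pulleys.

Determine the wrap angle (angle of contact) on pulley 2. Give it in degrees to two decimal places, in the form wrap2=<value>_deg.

crossed belt: β = asin((r1+r2)/C) = asin(21/92) = 13.1947°
wrap1 = wrap2 = π + 2β = 206.3894°

wrap2=206.39_deg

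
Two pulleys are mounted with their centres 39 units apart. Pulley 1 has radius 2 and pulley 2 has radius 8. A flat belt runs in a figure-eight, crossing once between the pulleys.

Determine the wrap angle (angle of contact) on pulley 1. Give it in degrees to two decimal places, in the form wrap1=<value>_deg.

crossed belt: β = asin((r1+r2)/C) = asin(10/39) = 14.8572°
wrap1 = wrap2 = π + 2β = 209.7143°

wrap1=209.71_deg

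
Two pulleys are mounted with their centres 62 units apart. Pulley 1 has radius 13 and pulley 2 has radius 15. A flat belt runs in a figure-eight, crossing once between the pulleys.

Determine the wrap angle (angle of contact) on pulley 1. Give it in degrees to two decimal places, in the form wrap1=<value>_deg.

wrap1=233.69_deg

crossed belt: β = asin((r1+r2)/C) = asin(28/62) = 26.8472°
wrap1 = wrap2 = π + 2β = 233.6944°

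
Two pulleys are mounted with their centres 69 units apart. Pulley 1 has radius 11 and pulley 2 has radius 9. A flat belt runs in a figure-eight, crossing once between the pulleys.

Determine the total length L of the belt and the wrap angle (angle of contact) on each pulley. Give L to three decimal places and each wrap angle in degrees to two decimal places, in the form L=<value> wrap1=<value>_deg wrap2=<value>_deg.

crossed belt: β = asin((r1+r2)/C) = asin(20/69) = 16.8493°
wrap1 = wrap2 = π + 2β = 213.6986°
tangent length = C·cosβ = 66.0379
L = (r1+r2)·wrap + 2·C·cosβ = 20·3.7297 + 2·66.0379 = 206.6706

L=206.671 wrap1=213.70_deg wrap2=213.70_deg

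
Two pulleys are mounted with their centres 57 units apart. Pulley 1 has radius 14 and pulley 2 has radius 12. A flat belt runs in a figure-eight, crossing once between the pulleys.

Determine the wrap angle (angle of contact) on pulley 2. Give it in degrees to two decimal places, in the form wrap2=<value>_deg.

crossed belt: β = asin((r1+r2)/C) = asin(26/57) = 27.1383°
wrap1 = wrap2 = π + 2β = 234.2767°

wrap2=234.28_deg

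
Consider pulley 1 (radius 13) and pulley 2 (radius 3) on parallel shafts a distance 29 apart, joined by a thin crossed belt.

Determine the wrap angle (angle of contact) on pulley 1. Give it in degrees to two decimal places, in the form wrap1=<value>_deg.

crossed belt: β = asin((r1+r2)/C) = asin(16/29) = 33.4854°
wrap1 = wrap2 = π + 2β = 246.9708°

wrap1=246.97_deg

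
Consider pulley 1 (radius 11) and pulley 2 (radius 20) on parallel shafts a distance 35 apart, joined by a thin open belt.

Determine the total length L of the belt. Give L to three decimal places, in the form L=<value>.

open belt: β = asin((r2−r1)/C) = asin(9/35) = 14.9006°
wrap1 = π − 2β = 150.1988°
wrap2 = π + 2β = 209.8012°
tangent length = C·cosβ = 33.8231
L = r1·wrap1 + r2·wrap2 + 2·C·cosβ = 11·2.6215 + 20·3.6617 + 2·33.8231 = 169.7167

L=169.717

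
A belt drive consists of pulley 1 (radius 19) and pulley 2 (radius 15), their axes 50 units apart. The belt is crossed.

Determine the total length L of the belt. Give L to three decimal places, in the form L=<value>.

crossed belt: β = asin((r1+r2)/C) = asin(34/50) = 42.8436°
wrap1 = wrap2 = π + 2β = 265.6873°
tangent length = C·cosβ = 36.6606
L = (r1+r2)·wrap + 2·C·cosβ = 34·4.6371 + 2·36.6606 = 230.9832

L=230.983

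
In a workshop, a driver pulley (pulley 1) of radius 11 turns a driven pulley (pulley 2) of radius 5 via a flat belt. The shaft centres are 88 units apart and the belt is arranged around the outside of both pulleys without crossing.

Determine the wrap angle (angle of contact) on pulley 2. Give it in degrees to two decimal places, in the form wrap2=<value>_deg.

wrap2=172.18_deg

open belt: β = asin((r2−r1)/C) = asin(-6/88) = -3.9096°
wrap1 = π − 2β = 187.8191°
wrap2 = π + 2β = 172.1809°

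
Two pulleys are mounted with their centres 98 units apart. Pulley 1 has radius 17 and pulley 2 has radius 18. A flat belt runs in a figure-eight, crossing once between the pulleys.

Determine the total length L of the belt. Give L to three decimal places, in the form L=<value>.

L=318.594

crossed belt: β = asin((r1+r2)/C) = asin(35/98) = 20.9248°
wrap1 = wrap2 = π + 2β = 221.8497°
tangent length = C·cosβ = 91.5369
L = (r1+r2)·wrap + 2·C·cosβ = 35·3.8720 + 2·91.5369 = 318.5940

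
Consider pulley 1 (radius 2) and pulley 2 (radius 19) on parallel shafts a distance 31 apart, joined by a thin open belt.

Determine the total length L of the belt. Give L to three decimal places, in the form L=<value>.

L=137.554

open belt: β = asin((r2−r1)/C) = asin(17/31) = 33.2564°
wrap1 = π − 2β = 113.4871°
wrap2 = π + 2β = 246.5129°
tangent length = C·cosβ = 25.9230
L = r1·wrap1 + r2·wrap2 + 2·C·cosβ = 2·1.9807 + 19·4.3025 + 2·25.9230 = 137.5541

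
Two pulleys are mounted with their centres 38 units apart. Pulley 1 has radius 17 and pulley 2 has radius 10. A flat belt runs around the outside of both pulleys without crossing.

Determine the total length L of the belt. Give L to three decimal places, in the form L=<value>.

open belt: β = asin((r2−r1)/C) = asin(-7/38) = -10.6151°
wrap1 = π − 2β = 201.2302°
wrap2 = π + 2β = 158.7698°
tangent length = C·cosβ = 37.3497
L = r1·wrap1 + r2·wrap2 + 2·C·cosβ = 17·3.5121 + 10·2.7711 + 2·37.3497 = 162.1162

L=162.116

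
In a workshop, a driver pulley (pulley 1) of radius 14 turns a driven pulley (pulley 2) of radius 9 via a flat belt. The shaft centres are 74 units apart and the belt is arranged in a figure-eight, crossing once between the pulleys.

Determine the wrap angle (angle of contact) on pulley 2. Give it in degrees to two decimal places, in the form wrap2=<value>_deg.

crossed belt: β = asin((r1+r2)/C) = asin(23/74) = 18.1081°
wrap1 = wrap2 = π + 2β = 216.2162°

wrap2=216.22_deg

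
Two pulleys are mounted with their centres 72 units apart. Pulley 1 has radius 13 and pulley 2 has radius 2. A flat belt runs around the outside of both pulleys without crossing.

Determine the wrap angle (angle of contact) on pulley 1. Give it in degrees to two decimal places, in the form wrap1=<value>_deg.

wrap1=197.58_deg

open belt: β = asin((r2−r1)/C) = asin(-11/72) = -8.7879°
wrap1 = π − 2β = 197.5759°
wrap2 = π + 2β = 162.4241°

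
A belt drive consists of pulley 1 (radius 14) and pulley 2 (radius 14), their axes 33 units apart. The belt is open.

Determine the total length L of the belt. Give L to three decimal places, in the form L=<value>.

open belt: β = asin((r2−r1)/C) = asin(0/33) = 0.0000°
wrap1 = π − 2β = 180.0000°
wrap2 = π + 2β = 180.0000°
tangent length = C·cosβ = 33.0000
L = r1·wrap1 + r2·wrap2 + 2·C·cosβ = 14·3.1416 + 14·3.1416 + 2·33.0000 = 153.9646

L=153.965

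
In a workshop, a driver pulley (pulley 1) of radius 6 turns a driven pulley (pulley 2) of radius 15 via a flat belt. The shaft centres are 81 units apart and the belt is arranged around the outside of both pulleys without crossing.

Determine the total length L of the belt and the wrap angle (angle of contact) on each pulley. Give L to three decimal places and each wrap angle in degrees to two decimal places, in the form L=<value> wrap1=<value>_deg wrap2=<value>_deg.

open belt: β = asin((r2−r1)/C) = asin(9/81) = 6.3794°
wrap1 = π − 2β = 167.2413°
wrap2 = π + 2β = 192.7587°
tangent length = C·cosβ = 80.4984
L = r1·wrap1 + r2·wrap2 + 2·C·cosβ = 6·2.9189 + 15·3.3643 + 2·80.4984 = 228.9745

L=228.974 wrap1=167.24_deg wrap2=192.76_deg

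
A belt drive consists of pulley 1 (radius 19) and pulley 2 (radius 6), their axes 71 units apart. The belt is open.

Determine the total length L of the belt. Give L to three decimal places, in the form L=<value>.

open belt: β = asin((r2−r1)/C) = asin(-13/71) = -10.5503°
wrap1 = π − 2β = 201.1006°
wrap2 = π + 2β = 158.8994°
tangent length = C·cosβ = 69.7997
L = r1·wrap1 + r2·wrap2 + 2·C·cosβ = 19·3.5099 + 6·2.7733 + 2·69.7997 = 222.9268

L=222.927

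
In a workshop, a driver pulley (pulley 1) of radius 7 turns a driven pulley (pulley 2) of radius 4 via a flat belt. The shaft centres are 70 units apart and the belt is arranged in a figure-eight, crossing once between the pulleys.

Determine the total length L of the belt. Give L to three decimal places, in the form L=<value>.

crossed belt: β = asin((r1+r2)/C) = asin(11/70) = 9.0411°
wrap1 = wrap2 = π + 2β = 198.0822°
tangent length = C·cosβ = 69.1303
L = (r1+r2)·wrap + 2·C·cosβ = 11·3.4572 + 2·69.1303 = 176.2897

L=176.290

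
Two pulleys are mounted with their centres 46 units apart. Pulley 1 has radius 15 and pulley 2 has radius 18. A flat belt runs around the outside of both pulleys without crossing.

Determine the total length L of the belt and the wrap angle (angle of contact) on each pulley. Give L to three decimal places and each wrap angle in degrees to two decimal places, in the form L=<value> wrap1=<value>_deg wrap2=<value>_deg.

open belt: β = asin((r2−r1)/C) = asin(3/46) = 3.7393°
wrap1 = π − 2β = 172.5213°
wrap2 = π + 2β = 187.4787°
tangent length = C·cosβ = 45.9021
L = r1·wrap1 + r2·wrap2 + 2·C·cosβ = 15·3.0111 + 18·3.2721 + 2·45.9021 = 195.8683

L=195.868 wrap1=172.52_deg wrap2=187.48_deg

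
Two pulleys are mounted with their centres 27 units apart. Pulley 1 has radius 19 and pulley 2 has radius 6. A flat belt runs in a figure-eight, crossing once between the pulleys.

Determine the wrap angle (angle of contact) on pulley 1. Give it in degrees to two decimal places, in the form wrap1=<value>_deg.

wrap1=315.62_deg

crossed belt: β = asin((r1+r2)/C) = asin(25/27) = 67.8084°
wrap1 = wrap2 = π + 2β = 315.6168°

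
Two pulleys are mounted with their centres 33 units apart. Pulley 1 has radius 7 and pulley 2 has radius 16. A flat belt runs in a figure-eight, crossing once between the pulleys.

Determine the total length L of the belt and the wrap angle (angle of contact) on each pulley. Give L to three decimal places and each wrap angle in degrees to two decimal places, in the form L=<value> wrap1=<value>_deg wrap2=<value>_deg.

L=155.059 wrap1=268.37_deg wrap2=268.37_deg

crossed belt: β = asin((r1+r2)/C) = asin(23/33) = 44.1844°
wrap1 = wrap2 = π + 2β = 268.3688°
tangent length = C·cosβ = 23.6643
L = (r1+r2)·wrap + 2·C·cosβ = 23·4.6839 + 2·23.6643 = 155.0588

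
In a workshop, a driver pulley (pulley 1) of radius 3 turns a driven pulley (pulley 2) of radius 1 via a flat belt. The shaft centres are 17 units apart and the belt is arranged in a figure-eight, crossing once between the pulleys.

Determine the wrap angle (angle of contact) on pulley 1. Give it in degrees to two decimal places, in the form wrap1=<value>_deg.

crossed belt: β = asin((r1+r2)/C) = asin(4/17) = 13.6090°
wrap1 = wrap2 = π + 2β = 207.2179°

wrap1=207.22_deg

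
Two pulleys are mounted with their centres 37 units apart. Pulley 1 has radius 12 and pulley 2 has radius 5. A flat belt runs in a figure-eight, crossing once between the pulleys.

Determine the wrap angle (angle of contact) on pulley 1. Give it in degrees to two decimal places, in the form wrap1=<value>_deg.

wrap1=234.70_deg

crossed belt: β = asin((r1+r2)/C) = asin(17/37) = 27.3522°
wrap1 = wrap2 = π + 2β = 234.7045°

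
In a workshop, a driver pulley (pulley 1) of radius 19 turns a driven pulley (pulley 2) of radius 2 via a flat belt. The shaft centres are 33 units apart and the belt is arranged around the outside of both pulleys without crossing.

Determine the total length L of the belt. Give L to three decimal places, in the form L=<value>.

L=140.942

open belt: β = asin((r2−r1)/C) = asin(-17/33) = -31.0076°
wrap1 = π − 2β = 242.0152°
wrap2 = π + 2β = 117.9848°
tangent length = C·cosβ = 28.2843
L = r1·wrap1 + r2·wrap2 + 2·C·cosβ = 19·4.2240 + 2·2.0592 + 2·28.2843 = 140.9423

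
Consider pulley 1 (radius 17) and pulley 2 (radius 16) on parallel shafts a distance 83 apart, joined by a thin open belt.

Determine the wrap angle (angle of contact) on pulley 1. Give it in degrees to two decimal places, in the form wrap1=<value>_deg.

open belt: β = asin((r2−r1)/C) = asin(-1/83) = -0.6903°
wrap1 = π − 2β = 181.3807°
wrap2 = π + 2β = 178.6193°

wrap1=181.38_deg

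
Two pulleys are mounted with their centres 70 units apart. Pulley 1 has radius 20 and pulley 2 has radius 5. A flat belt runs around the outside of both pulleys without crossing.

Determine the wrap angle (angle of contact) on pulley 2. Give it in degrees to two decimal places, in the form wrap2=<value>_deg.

wrap2=155.25_deg

open belt: β = asin((r2−r1)/C) = asin(-15/70) = -12.3736°
wrap1 = π − 2β = 204.7473°
wrap2 = π + 2β = 155.2527°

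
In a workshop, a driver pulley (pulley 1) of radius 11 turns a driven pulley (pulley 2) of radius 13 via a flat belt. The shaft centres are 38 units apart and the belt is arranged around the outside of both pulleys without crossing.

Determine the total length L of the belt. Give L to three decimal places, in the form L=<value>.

L=151.504

open belt: β = asin((r2−r1)/C) = asin(2/38) = 3.0170°
wrap1 = π − 2β = 173.9661°
wrap2 = π + 2β = 186.0339°
tangent length = C·cosβ = 37.9473
L = r1·wrap1 + r2·wrap2 + 2·C·cosβ = 11·3.0363 + 13·3.2469 + 2·37.9473 = 151.5035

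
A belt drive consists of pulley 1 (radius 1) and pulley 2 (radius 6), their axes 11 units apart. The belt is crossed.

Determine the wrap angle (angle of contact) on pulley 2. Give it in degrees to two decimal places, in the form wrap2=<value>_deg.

wrap2=259.04_deg

crossed belt: β = asin((r1+r2)/C) = asin(7/11) = 39.5212°
wrap1 = wrap2 = π + 2β = 259.0424°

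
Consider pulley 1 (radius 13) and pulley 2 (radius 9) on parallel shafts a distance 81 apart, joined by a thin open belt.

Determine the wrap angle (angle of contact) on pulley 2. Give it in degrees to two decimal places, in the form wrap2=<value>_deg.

open belt: β = asin((r2−r1)/C) = asin(-4/81) = -2.8306°
wrap1 = π − 2β = 185.6611°
wrap2 = π + 2β = 174.3389°

wrap2=174.34_deg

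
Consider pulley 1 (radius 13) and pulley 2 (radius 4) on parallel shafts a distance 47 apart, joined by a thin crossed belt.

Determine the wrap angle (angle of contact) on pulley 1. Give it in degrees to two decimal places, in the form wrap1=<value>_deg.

crossed belt: β = asin((r1+r2)/C) = asin(17/47) = 21.2048°
wrap1 = wrap2 = π + 2β = 222.4095°

wrap1=222.41_deg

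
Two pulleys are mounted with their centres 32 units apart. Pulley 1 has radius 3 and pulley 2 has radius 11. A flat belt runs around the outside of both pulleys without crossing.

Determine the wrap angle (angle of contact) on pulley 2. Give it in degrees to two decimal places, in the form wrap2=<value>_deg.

open belt: β = asin((r2−r1)/C) = asin(8/32) = 14.4775°
wrap1 = π − 2β = 151.0450°
wrap2 = π + 2β = 208.9550°

wrap2=208.96_deg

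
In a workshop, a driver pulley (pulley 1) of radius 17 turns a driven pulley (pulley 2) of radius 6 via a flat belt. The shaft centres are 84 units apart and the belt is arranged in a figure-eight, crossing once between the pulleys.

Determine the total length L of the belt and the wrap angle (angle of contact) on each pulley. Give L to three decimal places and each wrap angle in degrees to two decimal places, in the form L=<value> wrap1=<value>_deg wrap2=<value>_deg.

crossed belt: β = asin((r1+r2)/C) = asin(23/84) = 15.8911°
wrap1 = wrap2 = π + 2β = 211.7822°
tangent length = C·cosβ = 80.7899
L = (r1+r2)·wrap + 2·C·cosβ = 23·3.6963 + 2·80.7899 = 246.5945

L=246.595 wrap1=211.78_deg wrap2=211.78_deg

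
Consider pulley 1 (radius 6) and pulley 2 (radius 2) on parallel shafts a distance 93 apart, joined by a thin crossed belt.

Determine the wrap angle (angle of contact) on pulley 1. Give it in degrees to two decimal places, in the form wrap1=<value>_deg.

crossed belt: β = asin((r1+r2)/C) = asin(8/93) = 4.9348°
wrap1 = wrap2 = π + 2β = 189.8695°

wrap1=189.87_deg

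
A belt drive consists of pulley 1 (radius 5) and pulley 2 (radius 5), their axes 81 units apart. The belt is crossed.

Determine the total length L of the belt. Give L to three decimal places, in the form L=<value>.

L=194.652

crossed belt: β = asin((r1+r2)/C) = asin(10/81) = 7.0916°
wrap1 = wrap2 = π + 2β = 194.1833°
tangent length = C·cosβ = 80.3803
L = (r1+r2)·wrap + 2·C·cosβ = 10·3.3891 + 2·80.3803 = 194.6521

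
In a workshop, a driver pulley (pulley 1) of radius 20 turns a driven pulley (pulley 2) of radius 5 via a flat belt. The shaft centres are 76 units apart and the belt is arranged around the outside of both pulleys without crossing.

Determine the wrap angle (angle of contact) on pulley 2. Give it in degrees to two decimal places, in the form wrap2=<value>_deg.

wrap2=157.23_deg

open belt: β = asin((r2−r1)/C) = asin(-15/76) = -11.3831°
wrap1 = π − 2β = 202.7662°
wrap2 = π + 2β = 157.2338°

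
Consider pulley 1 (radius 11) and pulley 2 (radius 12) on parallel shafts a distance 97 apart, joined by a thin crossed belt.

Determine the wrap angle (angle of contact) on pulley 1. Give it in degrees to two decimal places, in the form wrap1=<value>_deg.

wrap1=207.43_deg

crossed belt: β = asin((r1+r2)/C) = asin(23/97) = 13.7162°
wrap1 = wrap2 = π + 2β = 207.4325°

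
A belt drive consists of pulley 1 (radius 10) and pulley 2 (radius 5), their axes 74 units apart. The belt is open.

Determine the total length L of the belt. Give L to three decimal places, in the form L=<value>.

L=195.462

open belt: β = asin((r2−r1)/C) = asin(-5/74) = -3.8743°
wrap1 = π − 2β = 187.7486°
wrap2 = π + 2β = 172.2514°
tangent length = C·cosβ = 73.8309
L = r1·wrap1 + r2·wrap2 + 2·C·cosβ = 10·3.2768 + 5·3.0064 + 2·73.8309 = 195.4619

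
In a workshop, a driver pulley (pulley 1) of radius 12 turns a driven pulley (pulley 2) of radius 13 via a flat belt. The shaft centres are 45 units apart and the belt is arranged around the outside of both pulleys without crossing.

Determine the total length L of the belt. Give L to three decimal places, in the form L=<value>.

open belt: β = asin((r2−r1)/C) = asin(1/45) = 1.2733°
wrap1 = π − 2β = 177.4533°
wrap2 = π + 2β = 182.5467°
tangent length = C·cosβ = 44.9889
L = r1·wrap1 + r2·wrap2 + 2·C·cosβ = 12·3.0971 + 13·3.1860 + 2·44.9889 = 168.5620

L=168.562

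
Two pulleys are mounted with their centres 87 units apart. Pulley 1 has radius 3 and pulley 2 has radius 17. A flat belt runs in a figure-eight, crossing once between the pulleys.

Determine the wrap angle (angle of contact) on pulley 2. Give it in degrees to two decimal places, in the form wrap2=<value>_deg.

wrap2=206.58_deg

crossed belt: β = asin((r1+r2)/C) = asin(20/87) = 13.2903°
wrap1 = wrap2 = π + 2β = 206.5806°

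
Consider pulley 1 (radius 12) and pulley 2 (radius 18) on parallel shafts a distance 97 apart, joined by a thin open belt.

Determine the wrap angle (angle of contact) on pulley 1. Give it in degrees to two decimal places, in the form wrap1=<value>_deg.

open belt: β = asin((r2−r1)/C) = asin(6/97) = 3.5463°
wrap1 = π − 2β = 172.9073°
wrap2 = π + 2β = 187.0927°

wrap1=172.91_deg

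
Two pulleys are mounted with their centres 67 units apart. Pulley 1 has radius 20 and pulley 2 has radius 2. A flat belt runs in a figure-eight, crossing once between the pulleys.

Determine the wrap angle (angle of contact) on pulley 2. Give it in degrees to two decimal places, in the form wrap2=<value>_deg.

wrap2=218.34_deg

crossed belt: β = asin((r1+r2)/C) = asin(22/67) = 19.1692°
wrap1 = wrap2 = π + 2β = 218.3383°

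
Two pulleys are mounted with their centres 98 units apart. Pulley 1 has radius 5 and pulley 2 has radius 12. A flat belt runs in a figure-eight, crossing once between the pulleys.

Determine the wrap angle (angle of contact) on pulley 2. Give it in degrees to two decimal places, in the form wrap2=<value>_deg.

crossed belt: β = asin((r1+r2)/C) = asin(17/98) = 9.9896°
wrap1 = wrap2 = π + 2β = 199.9792°

wrap2=199.98_deg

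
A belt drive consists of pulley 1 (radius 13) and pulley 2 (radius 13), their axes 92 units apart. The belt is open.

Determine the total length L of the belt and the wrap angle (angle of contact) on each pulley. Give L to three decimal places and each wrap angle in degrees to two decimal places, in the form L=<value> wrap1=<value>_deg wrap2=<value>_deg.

L=265.681 wrap1=180.00_deg wrap2=180.00_deg

open belt: β = asin((r2−r1)/C) = asin(0/92) = 0.0000°
wrap1 = π − 2β = 180.0000°
wrap2 = π + 2β = 180.0000°
tangent length = C·cosβ = 92.0000
L = r1·wrap1 + r2·wrap2 + 2·C·cosβ = 13·3.1416 + 13·3.1416 + 2·92.0000 = 265.6814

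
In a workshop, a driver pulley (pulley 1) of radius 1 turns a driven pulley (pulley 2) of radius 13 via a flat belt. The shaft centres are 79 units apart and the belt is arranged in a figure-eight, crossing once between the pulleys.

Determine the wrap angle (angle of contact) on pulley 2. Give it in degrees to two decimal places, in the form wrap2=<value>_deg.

crossed belt: β = asin((r1+r2)/C) = asin(14/79) = 10.2076°
wrap1 = wrap2 = π + 2β = 200.4152°

wrap2=200.42_deg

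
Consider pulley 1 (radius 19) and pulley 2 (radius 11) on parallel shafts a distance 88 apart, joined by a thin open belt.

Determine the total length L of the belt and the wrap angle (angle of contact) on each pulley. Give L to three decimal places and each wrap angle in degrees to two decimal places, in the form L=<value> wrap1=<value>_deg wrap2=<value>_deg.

L=270.976 wrap1=190.43_deg wrap2=169.57_deg

open belt: β = asin((r2−r1)/C) = asin(-8/88) = -5.2159°
wrap1 = π − 2β = 190.4318°
wrap2 = π + 2β = 169.5682°
tangent length = C·cosβ = 87.6356
L = r1·wrap1 + r2·wrap2 + 2·C·cosβ = 19·3.3237 + 11·2.9595 + 2·87.6356 = 270.9756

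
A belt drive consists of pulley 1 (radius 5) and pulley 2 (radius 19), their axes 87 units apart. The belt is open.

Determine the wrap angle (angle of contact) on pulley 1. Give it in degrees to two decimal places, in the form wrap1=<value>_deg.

wrap1=161.48_deg

open belt: β = asin((r2−r1)/C) = asin(14/87) = 9.2603°
wrap1 = π − 2β = 161.4795°
wrap2 = π + 2β = 198.5205°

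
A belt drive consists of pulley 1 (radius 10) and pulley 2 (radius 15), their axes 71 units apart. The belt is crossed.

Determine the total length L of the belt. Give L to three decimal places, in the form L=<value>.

L=229.437

crossed belt: β = asin((r1+r2)/C) = asin(25/71) = 20.6166°
wrap1 = wrap2 = π + 2β = 221.2332°
tangent length = C·cosβ = 66.4530
L = (r1+r2)·wrap + 2·C·cosβ = 25·3.8612 + 2·66.4530 = 229.4372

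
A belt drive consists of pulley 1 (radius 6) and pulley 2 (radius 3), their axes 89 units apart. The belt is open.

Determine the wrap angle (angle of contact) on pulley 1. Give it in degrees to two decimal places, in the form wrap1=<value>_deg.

wrap1=183.86_deg

open belt: β = asin((r2−r1)/C) = asin(-3/89) = -1.9317°
wrap1 = π − 2β = 183.8634°
wrap2 = π + 2β = 176.1366°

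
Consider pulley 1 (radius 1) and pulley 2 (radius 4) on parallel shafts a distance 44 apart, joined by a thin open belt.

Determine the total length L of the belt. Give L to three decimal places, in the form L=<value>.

L=103.913

open belt: β = asin((r2−r1)/C) = asin(3/44) = 3.9096°
wrap1 = π − 2β = 172.1809°
wrap2 = π + 2β = 187.8191°
tangent length = C·cosβ = 43.8976
L = r1·wrap1 + r2·wrap2 + 2·C·cosβ = 1·3.0051 + 4·3.2781 + 2·43.8976 = 103.9126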